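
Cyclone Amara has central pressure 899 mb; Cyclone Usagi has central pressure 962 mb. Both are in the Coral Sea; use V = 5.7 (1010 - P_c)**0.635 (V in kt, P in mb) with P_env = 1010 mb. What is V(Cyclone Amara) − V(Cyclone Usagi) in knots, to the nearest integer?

47 kt

Cyclone Amara: ΔP = 111; V ≈ 5.7 × 111^0.635 ≈ 113.41 kt.
Cyclone Usagi: ΔP = 48; V ≈ 5.7 × 48^0.635 ≈ 66.60 kt.
Difference ≈ 113.41 − 66.60 = 46.81 → 47 kt.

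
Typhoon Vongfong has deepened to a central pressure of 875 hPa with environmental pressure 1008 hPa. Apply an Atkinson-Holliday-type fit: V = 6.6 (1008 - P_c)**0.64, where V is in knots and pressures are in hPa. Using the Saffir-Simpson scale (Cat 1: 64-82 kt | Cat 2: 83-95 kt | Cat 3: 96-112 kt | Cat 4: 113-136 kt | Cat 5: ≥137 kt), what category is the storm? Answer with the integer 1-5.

ΔP = 1008 − 875 = 133 hPa.
V ≈ 6.6 × 133^0.64 = 6.6 × 22.87 ≈ 151 kt.
151 kt falls in the Category 5 band.

5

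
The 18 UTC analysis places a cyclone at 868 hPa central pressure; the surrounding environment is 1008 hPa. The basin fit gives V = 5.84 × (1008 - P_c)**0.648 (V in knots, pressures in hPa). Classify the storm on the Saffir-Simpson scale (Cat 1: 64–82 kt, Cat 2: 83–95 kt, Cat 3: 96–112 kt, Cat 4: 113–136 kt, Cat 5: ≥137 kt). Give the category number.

ΔP = 1008 − 868 = 140 hPa.
V ≈ 5.84 × 140^0.648 = 5.84 × 24.59 ≈ 144 kt.
144 kt falls in the Category 5 band.

5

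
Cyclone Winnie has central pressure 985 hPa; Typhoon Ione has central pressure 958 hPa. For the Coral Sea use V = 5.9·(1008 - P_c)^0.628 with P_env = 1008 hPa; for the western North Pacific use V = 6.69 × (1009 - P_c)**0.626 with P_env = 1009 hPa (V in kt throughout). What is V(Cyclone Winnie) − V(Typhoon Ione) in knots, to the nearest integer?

Cyclone Winnie: ΔP = 23; V ≈ 5.9 × 23^0.628 ≈ 42.27 kt.
Typhoon Ione: ΔP = 51; V ≈ 6.69 × 51^0.626 ≈ 78.41 kt.
Difference ≈ 42.27 − 78.41 = -36.14 → -36 kt.

-36 kt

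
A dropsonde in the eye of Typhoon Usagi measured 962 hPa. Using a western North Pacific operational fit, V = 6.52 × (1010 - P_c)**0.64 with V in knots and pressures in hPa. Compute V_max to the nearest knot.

ΔP = 1010 − 962 = 48 hPa.
48^0.64 ≈ 11.912.
V ≈ 6.52 × 11.912 ≈ 77.7 kt.

78 kt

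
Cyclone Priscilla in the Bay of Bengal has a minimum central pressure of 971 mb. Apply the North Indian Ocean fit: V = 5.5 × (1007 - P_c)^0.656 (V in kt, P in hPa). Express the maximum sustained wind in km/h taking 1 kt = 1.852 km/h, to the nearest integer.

ΔP = 1007 − 971 = 36 mb.
V ≈ 5.5 × 36^0.656 = 5.5 × 10.494 ≈ 57.716 kt.
57.716 × 1.852 ≈ 106.89 km/h → 107 km/h.

107 km/h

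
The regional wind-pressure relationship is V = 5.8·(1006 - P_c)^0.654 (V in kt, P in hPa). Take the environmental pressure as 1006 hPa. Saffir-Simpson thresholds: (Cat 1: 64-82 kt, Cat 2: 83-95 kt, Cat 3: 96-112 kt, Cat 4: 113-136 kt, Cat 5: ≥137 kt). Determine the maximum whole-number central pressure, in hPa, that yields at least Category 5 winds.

Category 5 begins at V = 137 kt.
Required ΔP = (137/5.8)^(1/0.654) = 23.621^1.529 ≈ 125.84 hPa.
P_c ≤ 1006 − 125.84 = 880.16, so the highest integer P_c is 880 hPa.

880 hPa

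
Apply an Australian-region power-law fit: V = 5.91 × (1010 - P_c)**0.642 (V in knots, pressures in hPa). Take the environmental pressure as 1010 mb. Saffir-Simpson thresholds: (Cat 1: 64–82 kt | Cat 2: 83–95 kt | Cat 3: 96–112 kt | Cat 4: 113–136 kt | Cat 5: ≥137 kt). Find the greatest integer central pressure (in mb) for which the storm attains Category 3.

Category 3 begins at V = 96 kt.
Required ΔP = (96/5.91)^(1/0.642) = 16.244^1.558 ≈ 76.88 mb.
P_c ≤ 1010 − 76.88 = 933.12, so the highest integer P_c is 933 mb.

933 mb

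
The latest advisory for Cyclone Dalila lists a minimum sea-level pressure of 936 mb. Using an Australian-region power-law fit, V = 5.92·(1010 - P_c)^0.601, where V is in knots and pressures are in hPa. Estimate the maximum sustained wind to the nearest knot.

ΔP = 1010 − 936 = 74 mb.
74^0.601 ≈ 13.286.
V ≈ 5.92 × 13.286 ≈ 78.7 kt.

79 kt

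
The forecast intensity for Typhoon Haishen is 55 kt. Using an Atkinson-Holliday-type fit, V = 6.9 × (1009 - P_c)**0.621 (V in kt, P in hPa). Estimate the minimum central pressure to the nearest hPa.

981 hPa

ΔP = (V / 6.9)^(1/0.621) = (55/6.9)^1.610.
55/6.9 = 7.971; 7.971^1.610 ≈ 28.30 hPa.
P_c = 1009 − 28.30 = 980.70 ≈ 981 hPa.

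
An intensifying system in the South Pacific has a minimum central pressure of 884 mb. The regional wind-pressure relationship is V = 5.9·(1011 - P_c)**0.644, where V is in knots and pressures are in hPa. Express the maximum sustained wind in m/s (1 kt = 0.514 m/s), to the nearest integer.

ΔP = 1011 − 884 = 127 mb.
V ≈ 5.9 × 127^0.644 = 5.9 × 22.639 ≈ 133.568 kt.
133.568 × 0.514 ≈ 68.65 m/s → 69 m/s.

69 m/s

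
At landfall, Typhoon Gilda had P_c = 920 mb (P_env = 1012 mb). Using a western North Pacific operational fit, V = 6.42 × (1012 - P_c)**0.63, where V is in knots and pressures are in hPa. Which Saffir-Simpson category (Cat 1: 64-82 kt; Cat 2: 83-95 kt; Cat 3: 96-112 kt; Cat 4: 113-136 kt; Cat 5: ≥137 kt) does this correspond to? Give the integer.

ΔP = 1012 − 920 = 92 mb.
V ≈ 6.42 × 92^0.63 = 6.42 × 17.27 ≈ 111 kt.
111 kt falls in the Category 3 band.

3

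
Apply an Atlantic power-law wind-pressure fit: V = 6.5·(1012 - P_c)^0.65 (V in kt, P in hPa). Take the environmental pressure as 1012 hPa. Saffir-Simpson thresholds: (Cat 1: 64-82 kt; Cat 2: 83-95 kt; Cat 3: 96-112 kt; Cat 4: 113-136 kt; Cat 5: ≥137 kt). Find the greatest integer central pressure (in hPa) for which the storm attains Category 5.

Category 5 begins at V = 137 kt.
Required ΔP = (137/6.5)^(1/0.65) = 21.077^1.538 ≈ 108.80 hPa.
P_c ≤ 1012 − 108.80 = 903.20, so the highest integer P_c is 903 hPa.

903 hPa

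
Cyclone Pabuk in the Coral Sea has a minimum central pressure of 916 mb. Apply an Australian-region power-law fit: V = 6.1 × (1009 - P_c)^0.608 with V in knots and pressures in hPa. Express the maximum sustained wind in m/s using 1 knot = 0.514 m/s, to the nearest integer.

49 m/s

ΔP = 1009 − 916 = 93 mb.
V ≈ 6.1 × 93^0.608 = 6.1 × 15.734 ≈ 95.977 kt.
95.977 × 0.514 ≈ 49.33 m/s → 49 m/s.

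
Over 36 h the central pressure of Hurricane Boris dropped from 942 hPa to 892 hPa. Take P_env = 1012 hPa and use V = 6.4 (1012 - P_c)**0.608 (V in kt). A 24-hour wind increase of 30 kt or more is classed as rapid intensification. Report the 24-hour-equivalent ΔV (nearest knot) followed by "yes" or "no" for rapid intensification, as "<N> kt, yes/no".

22 kt, no

V₁: ΔP = 70, V ≈ 6.4 × 70^0.608 ≈ 84.72 kt.
V₂: ΔP = 120, V ≈ 6.4 × 120^0.608 ≈ 117.58 kt.
ΔV over 36 h = 32.86 kt → 24 h equivalent = 32.86 × 24/36 ≈ 21.91 kt.
22 kt < 30 kt ⇒ not rapid intensification.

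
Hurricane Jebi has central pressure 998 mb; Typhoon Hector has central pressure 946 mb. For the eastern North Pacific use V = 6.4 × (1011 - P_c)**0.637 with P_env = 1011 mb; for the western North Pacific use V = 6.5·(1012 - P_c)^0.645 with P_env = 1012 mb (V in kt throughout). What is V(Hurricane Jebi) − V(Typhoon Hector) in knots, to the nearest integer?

Hurricane Jebi: ΔP = 13; V ≈ 6.4 × 13^0.637 ≈ 32.79 kt.
Typhoon Hector: ΔP = 66; V ≈ 6.5 × 66^0.645 ≈ 96.94 kt.
Difference ≈ 32.79 − 96.94 = -64.15 → -64 kt.

-64 kt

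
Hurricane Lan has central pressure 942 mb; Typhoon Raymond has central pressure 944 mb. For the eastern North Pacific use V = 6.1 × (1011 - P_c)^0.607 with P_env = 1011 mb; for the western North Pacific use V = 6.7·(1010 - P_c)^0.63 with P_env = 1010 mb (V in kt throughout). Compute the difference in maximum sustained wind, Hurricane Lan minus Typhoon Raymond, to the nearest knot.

Hurricane Lan: ΔP = 69; V ≈ 6.1 × 69^0.607 ≈ 79.71 kt.
Typhoon Raymond: ΔP = 66; V ≈ 6.7 × 66^0.63 ≈ 93.84 kt.
Difference ≈ 79.71 − 93.84 = -14.13 → -14 kt.

-14 kt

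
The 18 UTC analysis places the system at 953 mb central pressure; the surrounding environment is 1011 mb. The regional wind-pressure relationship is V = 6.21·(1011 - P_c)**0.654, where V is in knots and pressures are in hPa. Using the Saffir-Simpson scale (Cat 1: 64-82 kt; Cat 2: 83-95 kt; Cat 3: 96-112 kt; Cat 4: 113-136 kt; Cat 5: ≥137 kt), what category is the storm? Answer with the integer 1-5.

ΔP = 1011 − 953 = 58 mb.
V ≈ 6.21 × 58^0.654 = 6.21 × 14.23 ≈ 88 kt.
88 kt falls in the Category 2 band.

2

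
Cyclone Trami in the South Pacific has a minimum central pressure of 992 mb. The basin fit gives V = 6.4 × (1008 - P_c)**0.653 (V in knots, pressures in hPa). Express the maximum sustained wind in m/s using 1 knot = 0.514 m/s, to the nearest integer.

ΔP = 1008 − 992 = 16 mb.
V ≈ 6.4 × 16^0.653 = 6.4 × 6.114 ≈ 39.126 kt.
39.126 × 0.514 ≈ 20.11 m/s → 20 m/s.

20 m/s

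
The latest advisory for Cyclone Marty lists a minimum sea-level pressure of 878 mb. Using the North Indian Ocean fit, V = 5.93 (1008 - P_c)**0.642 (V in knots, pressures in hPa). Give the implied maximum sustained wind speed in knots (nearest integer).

135 kt

ΔP = 1008 − 878 = 130 mb.
130^0.642 ≈ 22.759.
V ≈ 5.93 × 22.759 ≈ 135.0 kt.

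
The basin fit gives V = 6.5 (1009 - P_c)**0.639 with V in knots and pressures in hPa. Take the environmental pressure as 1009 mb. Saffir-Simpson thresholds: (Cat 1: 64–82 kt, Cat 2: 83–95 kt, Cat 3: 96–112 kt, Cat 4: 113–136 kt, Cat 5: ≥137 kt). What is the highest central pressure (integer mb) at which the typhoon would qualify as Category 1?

Category 1 begins at V = 64 kt.
Required ΔP = (64/6.5)^(1/0.639) = 9.846^1.565 ≈ 35.84 mb.
P_c ≤ 1009 − 35.84 = 973.16, so the highest integer P_c is 973 mb.

973 mb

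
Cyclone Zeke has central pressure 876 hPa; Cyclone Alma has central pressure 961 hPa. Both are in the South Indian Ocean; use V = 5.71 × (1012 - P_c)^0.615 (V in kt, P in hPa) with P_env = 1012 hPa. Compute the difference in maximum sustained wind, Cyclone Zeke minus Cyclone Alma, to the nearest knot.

Cyclone Zeke: ΔP = 136; V ≈ 5.71 × 136^0.615 ≈ 117.16 kt.
Cyclone Alma: ΔP = 51; V ≈ 5.71 × 51^0.615 ≈ 64.09 kt.
Difference ≈ 117.16 − 64.09 = 53.07 → 53 kt.

53 kt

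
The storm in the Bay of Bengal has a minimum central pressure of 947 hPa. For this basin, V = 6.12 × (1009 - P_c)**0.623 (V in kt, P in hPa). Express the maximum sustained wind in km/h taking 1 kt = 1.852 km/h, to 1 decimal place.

148.3 km/h

ΔP = 1009 − 947 = 62 hPa.
V ≈ 6.12 × 62^0.623 = 6.12 × 13.082 ≈ 80.059 kt.
80.059 × 1.852 ≈ 148.27 km/h → 148.3 km/h.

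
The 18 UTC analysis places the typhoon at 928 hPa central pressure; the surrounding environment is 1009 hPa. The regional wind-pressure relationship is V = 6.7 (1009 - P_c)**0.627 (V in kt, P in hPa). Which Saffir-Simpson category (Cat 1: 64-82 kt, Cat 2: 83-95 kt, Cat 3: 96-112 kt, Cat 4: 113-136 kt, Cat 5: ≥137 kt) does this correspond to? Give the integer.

ΔP = 1009 − 928 = 81 hPa.
V ≈ 6.7 × 81^0.627 = 6.7 × 15.73 ≈ 105 kt.
105 kt falls in the Category 3 band.

3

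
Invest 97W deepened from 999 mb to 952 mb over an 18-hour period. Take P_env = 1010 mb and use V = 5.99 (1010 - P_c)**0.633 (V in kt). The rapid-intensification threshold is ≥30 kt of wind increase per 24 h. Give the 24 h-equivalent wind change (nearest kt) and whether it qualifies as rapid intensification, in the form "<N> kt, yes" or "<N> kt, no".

68 kt, yes

V₁: ΔP = 11, V ≈ 5.99 × 11^0.633 ≈ 27.33 kt.
V₂: ΔP = 58, V ≈ 5.99 × 58^0.633 ≈ 78.28 kt.
ΔV over 18 h = 50.95 kt → 24 h equivalent = 50.95 × 24/18 ≈ 67.93 kt.
68 kt ≥ 30 kt ⇒ rapid intensification.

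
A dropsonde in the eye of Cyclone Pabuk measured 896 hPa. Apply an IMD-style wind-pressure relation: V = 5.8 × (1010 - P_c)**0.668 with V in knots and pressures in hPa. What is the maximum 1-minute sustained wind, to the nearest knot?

137 kt

ΔP = 1010 − 896 = 114 hPa.
114^0.668 ≈ 23.660.
V ≈ 5.8 × 23.660 ≈ 137.2 kt.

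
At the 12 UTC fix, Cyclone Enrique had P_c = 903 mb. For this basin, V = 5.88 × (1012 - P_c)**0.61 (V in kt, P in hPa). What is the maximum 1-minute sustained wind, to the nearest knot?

103 kt

ΔP = 1012 − 903 = 109 mb.
109^0.61 ≈ 17.492.
V ≈ 5.88 × 17.492 ≈ 102.9 kt.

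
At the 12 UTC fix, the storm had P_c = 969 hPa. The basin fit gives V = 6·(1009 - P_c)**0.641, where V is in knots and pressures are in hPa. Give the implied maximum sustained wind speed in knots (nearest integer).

ΔP = 1009 − 969 = 40 hPa.
40^0.641 ≈ 10.639.
V ≈ 6 × 10.639 ≈ 63.8 kt.

64 kt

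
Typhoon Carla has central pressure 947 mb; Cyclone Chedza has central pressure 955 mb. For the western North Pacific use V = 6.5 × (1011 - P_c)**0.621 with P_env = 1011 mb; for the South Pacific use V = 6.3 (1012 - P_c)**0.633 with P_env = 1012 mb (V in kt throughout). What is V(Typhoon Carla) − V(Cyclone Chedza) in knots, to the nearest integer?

Typhoon Carla: ΔP = 64; V ≈ 6.5 × 64^0.621 ≈ 86.01 kt.
Cyclone Chedza: ΔP = 57; V ≈ 6.3 × 57^0.633 ≈ 81.43 kt.
Difference ≈ 86.01 − 81.43 = 4.58 → 5 kt.

5 kt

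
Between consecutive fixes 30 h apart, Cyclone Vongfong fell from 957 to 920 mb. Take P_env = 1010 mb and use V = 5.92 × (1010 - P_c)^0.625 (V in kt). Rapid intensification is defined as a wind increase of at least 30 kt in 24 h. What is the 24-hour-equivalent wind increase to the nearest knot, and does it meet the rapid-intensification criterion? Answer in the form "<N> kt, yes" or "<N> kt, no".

22 kt, no

V₁: ΔP = 53, V ≈ 5.92 × 53^0.625 ≈ 70.79 kt.
V₂: ΔP = 90, V ≈ 5.92 × 90^0.625 ≈ 98.57 kt.
ΔV over 30 h = 27.78 kt → 24 h equivalent = 27.78 × 24/30 ≈ 22.22 kt.
22 kt < 30 kt ⇒ not rapid intensification.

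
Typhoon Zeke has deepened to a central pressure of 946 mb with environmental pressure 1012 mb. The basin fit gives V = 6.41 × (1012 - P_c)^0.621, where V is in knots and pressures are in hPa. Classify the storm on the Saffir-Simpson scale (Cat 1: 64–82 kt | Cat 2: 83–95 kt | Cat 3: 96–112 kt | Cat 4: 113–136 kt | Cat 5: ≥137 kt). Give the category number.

2

ΔP = 1012 − 946 = 66 mb.
V ≈ 6.41 × 66^0.621 = 6.41 × 13.49 ≈ 86 kt.
86 kt falls in the Category 2 band.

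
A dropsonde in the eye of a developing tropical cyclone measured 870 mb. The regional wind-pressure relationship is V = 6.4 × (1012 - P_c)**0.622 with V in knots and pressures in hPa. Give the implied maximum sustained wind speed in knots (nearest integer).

140 kt

ΔP = 1012 − 870 = 142 mb.
142^0.622 ≈ 21.813.
V ≈ 6.4 × 21.813 ≈ 139.6 kt.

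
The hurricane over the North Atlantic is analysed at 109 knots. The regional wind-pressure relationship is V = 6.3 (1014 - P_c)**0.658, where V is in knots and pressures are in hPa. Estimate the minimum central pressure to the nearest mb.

938 mb

ΔP = (V / 6.3)^(1/0.658) = (109/6.3)^1.520.
109/6.3 = 17.302; 17.302^1.520 ≈ 76.14 mb.
P_c = 1014 − 76.14 = 937.86 ≈ 938 mb.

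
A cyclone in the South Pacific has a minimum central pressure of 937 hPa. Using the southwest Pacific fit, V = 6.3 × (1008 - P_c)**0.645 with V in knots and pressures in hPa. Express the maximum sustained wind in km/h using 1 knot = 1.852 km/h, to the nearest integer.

ΔP = 1008 − 937 = 71 hPa.
V ≈ 6.3 × 71^0.645 = 6.3 × 15.634 ≈ 98.492 kt.
98.492 × 1.852 ≈ 182.41 km/h → 182 km/h.

182 km/h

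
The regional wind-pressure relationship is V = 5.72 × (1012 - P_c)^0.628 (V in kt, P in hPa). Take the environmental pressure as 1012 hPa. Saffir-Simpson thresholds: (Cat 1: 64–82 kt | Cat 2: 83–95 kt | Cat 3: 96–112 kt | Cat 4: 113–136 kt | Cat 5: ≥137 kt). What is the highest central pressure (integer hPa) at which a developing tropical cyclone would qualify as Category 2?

941 hPa

Category 2 begins at V = 83 kt.
Required ΔP = (83/5.72)^(1/0.628) = 14.510^1.592 ≈ 70.76 hPa.
P_c ≤ 1012 − 70.76 = 941.24, so the highest integer P_c is 941 hPa.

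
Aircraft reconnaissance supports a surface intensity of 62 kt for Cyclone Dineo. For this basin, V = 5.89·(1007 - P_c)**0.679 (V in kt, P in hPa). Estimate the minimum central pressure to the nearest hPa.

ΔP = (V / 5.89)^(1/0.679) = (62/5.89)^1.473.
62/5.89 = 10.526; 10.526^1.473 ≈ 32.03 hPa.
P_c = 1007 − 32.03 = 974.97 ≈ 975 hPa.

975 hPa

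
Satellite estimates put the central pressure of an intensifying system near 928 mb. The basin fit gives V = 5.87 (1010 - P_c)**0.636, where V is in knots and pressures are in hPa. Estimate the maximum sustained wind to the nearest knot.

97 kt

ΔP = 1010 − 928 = 82 mb.
82^0.636 ≈ 16.489.
V ≈ 5.87 × 16.489 ≈ 96.8 kt.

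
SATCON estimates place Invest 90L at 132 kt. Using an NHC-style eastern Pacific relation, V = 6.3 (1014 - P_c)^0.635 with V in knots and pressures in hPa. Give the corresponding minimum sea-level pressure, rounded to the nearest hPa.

ΔP = (V / 6.3)^(1/0.635) = (132/6.3)^1.575.
132/6.3 = 20.952; 20.952^1.575 ≈ 120.42 hPa.
P_c = 1014 − 120.42 = 893.58 ≈ 894 hPa.

894 hPa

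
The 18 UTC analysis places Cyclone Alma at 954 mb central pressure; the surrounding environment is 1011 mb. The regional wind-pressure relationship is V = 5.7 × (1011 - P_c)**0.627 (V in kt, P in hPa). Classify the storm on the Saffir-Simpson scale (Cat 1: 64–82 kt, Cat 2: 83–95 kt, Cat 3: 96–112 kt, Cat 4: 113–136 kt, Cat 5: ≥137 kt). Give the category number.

ΔP = 1011 − 954 = 57 mb.
V ≈ 5.7 × 57^0.627 = 5.7 × 12.62 ≈ 72 kt.
72 kt falls in the Category 1 band.

1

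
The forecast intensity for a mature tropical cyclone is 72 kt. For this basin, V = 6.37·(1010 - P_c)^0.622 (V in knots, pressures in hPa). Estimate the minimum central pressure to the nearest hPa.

961 hPa

ΔP = (V / 6.37)^(1/0.622) = (72/6.37)^1.608.
72/6.37 = 11.303; 11.303^1.608 ≈ 49.34 hPa.
P_c = 1010 − 49.34 = 960.66 ≈ 961 hPa.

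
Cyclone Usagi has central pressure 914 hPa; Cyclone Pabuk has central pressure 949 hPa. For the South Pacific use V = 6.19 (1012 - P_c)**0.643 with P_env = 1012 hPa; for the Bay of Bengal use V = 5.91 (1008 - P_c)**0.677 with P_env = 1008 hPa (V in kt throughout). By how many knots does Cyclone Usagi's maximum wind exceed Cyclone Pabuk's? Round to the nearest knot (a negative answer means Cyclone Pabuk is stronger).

Cyclone Usagi: ΔP = 98; V ≈ 6.19 × 98^0.643 ≈ 118.05 kt.
Cyclone Pabuk: ΔP = 59; V ≈ 5.91 × 59^0.677 ≈ 93.42 kt.
Difference ≈ 118.05 − 93.42 = 24.63 → 25 kt.

25 kt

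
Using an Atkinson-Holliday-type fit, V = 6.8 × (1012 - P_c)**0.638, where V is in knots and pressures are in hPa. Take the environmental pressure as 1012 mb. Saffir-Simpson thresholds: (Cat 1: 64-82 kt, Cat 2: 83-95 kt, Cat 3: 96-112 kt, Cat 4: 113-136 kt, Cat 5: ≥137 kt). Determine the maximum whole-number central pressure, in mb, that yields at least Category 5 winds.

Category 5 begins at V = 137 kt.
Required ΔP = (137/6.8)^(1/0.638) = 20.147^1.567 ≈ 110.72 mb.
P_c ≤ 1012 − 110.72 = 901.28, so the highest integer P_c is 901 mb.

901 mb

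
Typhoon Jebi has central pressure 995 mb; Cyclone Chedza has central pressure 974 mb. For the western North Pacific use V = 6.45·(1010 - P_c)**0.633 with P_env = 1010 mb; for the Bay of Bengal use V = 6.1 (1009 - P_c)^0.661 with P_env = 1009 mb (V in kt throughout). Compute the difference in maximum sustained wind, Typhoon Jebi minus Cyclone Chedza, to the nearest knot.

Typhoon Jebi: ΔP = 15; V ≈ 6.45 × 15^0.633 ≈ 35.81 kt.
Cyclone Chedza: ΔP = 35; V ≈ 6.1 × 35^0.661 ≈ 63.97 kt.
Difference ≈ 35.81 − 63.97 = -28.16 → -28 kt.

-28 kt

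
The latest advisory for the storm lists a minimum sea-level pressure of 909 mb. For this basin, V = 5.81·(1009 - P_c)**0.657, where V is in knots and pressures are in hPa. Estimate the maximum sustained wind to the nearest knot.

ΔP = 1009 − 909 = 100 mb.
100^0.657 ≈ 20.606.
V ≈ 5.81 × 20.606 ≈ 119.7 kt.

120 kt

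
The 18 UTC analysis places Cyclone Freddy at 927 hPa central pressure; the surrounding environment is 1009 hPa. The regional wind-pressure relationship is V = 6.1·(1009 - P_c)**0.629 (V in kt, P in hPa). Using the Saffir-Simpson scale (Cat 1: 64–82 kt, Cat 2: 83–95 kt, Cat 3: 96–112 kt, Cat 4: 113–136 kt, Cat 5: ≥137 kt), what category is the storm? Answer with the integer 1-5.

ΔP = 1009 − 927 = 82 hPa.
V ≈ 6.1 × 82^0.629 = 6.1 × 15.99 ≈ 98 kt.
98 kt falls in the Category 3 band.

3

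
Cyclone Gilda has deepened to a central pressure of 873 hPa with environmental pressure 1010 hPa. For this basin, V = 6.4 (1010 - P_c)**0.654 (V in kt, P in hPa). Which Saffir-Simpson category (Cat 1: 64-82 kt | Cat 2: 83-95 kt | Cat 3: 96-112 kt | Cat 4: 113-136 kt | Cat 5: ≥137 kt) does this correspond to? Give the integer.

5

ΔP = 1010 − 873 = 137 hPa.
V ≈ 6.4 × 137^0.654 = 6.4 × 24.97 ≈ 160 kt.
160 kt falls in the Category 5 band.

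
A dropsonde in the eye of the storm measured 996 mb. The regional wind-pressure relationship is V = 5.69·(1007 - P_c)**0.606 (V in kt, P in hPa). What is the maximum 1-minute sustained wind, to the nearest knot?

ΔP = 1007 − 996 = 11 mb.
11^0.606 ≈ 4.276.
V ≈ 5.69 × 4.276 ≈ 24.3 kt.

24 kt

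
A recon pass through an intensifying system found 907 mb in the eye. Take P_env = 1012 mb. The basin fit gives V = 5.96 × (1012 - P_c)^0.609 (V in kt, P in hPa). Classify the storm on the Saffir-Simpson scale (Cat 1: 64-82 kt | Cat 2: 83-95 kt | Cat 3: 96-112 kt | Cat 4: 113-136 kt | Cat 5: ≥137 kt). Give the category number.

3

ΔP = 1012 − 907 = 105 mb.
V ≈ 5.96 × 105^0.609 = 5.96 × 17.02 ≈ 101 kt.
101 kt falls in the Category 3 band.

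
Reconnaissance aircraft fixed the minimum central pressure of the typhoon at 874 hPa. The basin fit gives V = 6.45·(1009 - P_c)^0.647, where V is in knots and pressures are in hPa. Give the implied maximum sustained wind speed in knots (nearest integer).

154 kt

ΔP = 1009 − 874 = 135 hPa.
135^0.647 ≈ 23.896.
V ≈ 6.45 × 23.896 ≈ 154.1 kt.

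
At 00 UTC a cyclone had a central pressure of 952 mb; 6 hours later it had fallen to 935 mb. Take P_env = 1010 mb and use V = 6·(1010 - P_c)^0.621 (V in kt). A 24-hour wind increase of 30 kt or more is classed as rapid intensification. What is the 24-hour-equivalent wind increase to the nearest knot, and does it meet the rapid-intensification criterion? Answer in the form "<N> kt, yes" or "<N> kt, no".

52 kt, yes

V₁: ΔP = 58, V ≈ 6 × 58^0.621 ≈ 74.69 kt.
V₂: ΔP = 75, V ≈ 6 × 75^0.621 ≈ 87.61 kt.
ΔV over 6 h = 12.92 kt → 24 h equivalent = 12.92 × 24/6 ≈ 51.68 kt.
52 kt ≥ 30 kt ⇒ rapid intensification.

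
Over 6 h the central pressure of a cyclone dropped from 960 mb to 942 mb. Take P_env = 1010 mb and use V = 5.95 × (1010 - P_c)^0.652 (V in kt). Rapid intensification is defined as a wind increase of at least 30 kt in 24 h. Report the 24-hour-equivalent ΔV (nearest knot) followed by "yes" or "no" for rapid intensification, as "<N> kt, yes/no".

68 kt, yes

V₁: ΔP = 50, V ≈ 5.95 × 50^0.652 ≈ 76.25 kt.
V₂: ΔP = 68, V ≈ 5.95 × 68^0.652 ≈ 93.18 kt.
ΔV over 6 h = 16.93 kt → 24 h equivalent = 16.93 × 24/6 ≈ 67.72 kt.
68 kt ≥ 30 kt ⇒ rapid intensification.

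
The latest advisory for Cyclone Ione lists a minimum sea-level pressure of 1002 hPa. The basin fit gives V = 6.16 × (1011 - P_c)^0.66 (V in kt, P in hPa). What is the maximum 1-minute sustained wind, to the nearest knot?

ΔP = 1011 − 1002 = 9 hPa.
9^0.66 ≈ 4.264.
V ≈ 6.16 × 4.264 ≈ 26.3 kt.

26 kt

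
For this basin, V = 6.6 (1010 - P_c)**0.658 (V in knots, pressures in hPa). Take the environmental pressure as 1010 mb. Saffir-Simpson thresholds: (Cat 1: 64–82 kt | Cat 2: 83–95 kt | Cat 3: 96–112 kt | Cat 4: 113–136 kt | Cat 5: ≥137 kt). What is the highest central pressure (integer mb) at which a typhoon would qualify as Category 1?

Category 1 begins at V = 64 kt.
Required ΔP = (64/6.6)^(1/0.658) = 9.697^1.520 ≈ 31.58 mb.
P_c ≤ 1010 − 31.58 = 978.42, so the highest integer P_c is 978 mb.

978 mb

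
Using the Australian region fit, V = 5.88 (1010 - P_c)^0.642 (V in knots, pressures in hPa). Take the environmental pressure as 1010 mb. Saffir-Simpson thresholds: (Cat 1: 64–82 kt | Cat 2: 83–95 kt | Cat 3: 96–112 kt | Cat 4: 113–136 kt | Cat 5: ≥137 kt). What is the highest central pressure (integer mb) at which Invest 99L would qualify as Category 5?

875 mb

Category 5 begins at V = 137 kt.
Required ΔP = (137/5.88)^(1/0.642) = 23.299^1.558 ≈ 134.84 mb.
P_c ≤ 1010 − 134.84 = 875.16, so the highest integer P_c is 875 mb.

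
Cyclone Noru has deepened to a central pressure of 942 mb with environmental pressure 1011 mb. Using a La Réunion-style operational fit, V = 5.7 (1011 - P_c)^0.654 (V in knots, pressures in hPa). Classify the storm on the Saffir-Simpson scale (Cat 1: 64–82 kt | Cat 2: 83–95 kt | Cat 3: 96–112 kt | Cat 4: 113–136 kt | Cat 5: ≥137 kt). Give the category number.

2

ΔP = 1011 − 942 = 69 mb.
V ≈ 5.7 × 69^0.654 = 5.7 × 15.94 ≈ 91 kt.
91 kt falls in the Category 2 band.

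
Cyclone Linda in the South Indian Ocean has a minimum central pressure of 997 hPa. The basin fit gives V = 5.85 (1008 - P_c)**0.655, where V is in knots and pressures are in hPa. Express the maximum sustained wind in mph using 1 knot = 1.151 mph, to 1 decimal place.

32.4 mph

ΔP = 1008 − 997 = 11 hPa.
V ≈ 5.85 × 11^0.655 = 5.85 × 4.810 ≈ 28.136 kt.
28.136 × 1.151 ≈ 32.38 mph → 32.4 mph.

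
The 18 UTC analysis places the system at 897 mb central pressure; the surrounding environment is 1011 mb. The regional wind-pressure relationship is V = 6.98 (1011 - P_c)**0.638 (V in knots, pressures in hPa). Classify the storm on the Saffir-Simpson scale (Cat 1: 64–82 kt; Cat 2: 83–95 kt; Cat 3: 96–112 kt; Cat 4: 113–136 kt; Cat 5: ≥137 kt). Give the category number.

5

ΔP = 1011 − 897 = 114 mb.
V ≈ 6.98 × 114^0.638 = 6.98 × 20.53 ≈ 143 kt.
143 kt falls in the Category 5 band.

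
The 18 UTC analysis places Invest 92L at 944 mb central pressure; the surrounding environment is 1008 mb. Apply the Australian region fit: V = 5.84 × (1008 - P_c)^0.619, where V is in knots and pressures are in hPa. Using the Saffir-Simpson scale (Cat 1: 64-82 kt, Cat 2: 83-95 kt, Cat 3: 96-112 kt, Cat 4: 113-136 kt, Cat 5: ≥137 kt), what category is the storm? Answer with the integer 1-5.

1

ΔP = 1008 − 944 = 64 mb.
V ≈ 5.84 × 64^0.619 = 5.84 × 13.12 ≈ 77 kt.
77 kt falls in the Category 1 band.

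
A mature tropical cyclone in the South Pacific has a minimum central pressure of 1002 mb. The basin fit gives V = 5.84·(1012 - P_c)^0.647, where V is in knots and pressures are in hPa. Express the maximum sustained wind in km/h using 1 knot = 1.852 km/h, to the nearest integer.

48 km/h

ΔP = 1012 − 1002 = 10 mb.
V ≈ 5.84 × 10^0.647 = 5.84 × 4.436 ≈ 25.907 kt.
25.907 × 1.852 ≈ 47.98 km/h → 48 km/h.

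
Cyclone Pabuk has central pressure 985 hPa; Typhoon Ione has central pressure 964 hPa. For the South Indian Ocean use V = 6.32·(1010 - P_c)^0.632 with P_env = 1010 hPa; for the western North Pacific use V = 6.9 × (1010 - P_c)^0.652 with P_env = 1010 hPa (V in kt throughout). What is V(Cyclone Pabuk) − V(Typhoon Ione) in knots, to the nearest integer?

Cyclone Pabuk: ΔP = 25; V ≈ 6.32 × 25^0.632 ≈ 48.33 kt.
Typhoon Ione: ΔP = 46; V ≈ 6.9 × 46^0.652 ≈ 83.75 kt.
Difference ≈ 48.33 − 83.75 = -35.42 → -35 kt.

-35 kt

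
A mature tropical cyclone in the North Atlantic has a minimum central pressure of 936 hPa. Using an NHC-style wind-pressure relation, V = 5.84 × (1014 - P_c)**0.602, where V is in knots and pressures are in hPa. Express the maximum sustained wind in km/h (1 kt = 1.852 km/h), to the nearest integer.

ΔP = 1014 − 936 = 78 hPa.
V ≈ 5.84 × 78^0.602 = 5.84 × 13.773 ≈ 80.437 kt.
80.437 × 1.852 ≈ 148.97 km/h → 149 km/h.

149 km/h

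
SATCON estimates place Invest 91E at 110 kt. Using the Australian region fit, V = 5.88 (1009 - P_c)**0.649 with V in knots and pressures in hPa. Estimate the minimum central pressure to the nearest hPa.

ΔP = (V / 5.88)^(1/0.649) = (110/5.88)^1.541.
110/5.88 = 18.707; 18.707^1.541 ≈ 91.19 hPa.
P_c = 1009 − 91.19 = 917.81 ≈ 918 hPa.

918 hPa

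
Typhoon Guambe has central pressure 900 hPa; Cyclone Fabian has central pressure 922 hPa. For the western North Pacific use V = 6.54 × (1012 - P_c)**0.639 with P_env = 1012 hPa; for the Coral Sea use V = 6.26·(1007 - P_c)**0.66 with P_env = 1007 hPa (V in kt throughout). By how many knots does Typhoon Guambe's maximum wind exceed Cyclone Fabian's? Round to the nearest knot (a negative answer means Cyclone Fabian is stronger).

Typhoon Guambe: ΔP = 112; V ≈ 6.54 × 112^0.639 ≈ 133.36 kt.
Cyclone Fabian: ΔP = 85; V ≈ 6.26 × 85^0.66 ≈ 117.49 kt.
Difference ≈ 133.36 − 117.49 = 15.87 → 16 kt.

16 kt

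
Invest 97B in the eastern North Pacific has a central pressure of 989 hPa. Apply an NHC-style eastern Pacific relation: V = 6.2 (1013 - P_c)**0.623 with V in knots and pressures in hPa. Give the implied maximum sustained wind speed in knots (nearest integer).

45 kt

ΔP = 1013 − 989 = 24 hPa.
24^0.623 ≈ 7.242.
V ≈ 6.2 × 7.242 ≈ 44.9 kt.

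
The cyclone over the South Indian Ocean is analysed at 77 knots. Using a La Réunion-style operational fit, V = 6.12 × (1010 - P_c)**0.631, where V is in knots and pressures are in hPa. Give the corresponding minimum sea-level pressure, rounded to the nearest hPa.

ΔP = (V / 6.12)^(1/0.631) = (77/6.12)^1.585.
77/6.12 = 12.582; 12.582^1.585 ≈ 55.32 hPa.
P_c = 1010 − 55.32 = 954.68 ≈ 955 hPa.

955 hPa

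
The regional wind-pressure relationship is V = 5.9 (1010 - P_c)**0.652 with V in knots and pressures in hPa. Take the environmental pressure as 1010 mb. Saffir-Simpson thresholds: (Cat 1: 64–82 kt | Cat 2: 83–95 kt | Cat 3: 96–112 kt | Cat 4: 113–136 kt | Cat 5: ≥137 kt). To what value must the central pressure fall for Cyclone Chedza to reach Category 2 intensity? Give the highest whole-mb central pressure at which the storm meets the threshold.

952 mb

Category 2 begins at V = 83 kt.
Required ΔP = (83/5.9)^(1/0.652) = 14.068^1.534 ≈ 57.69 mb.
P_c ≤ 1010 − 57.69 = 952.31, so the highest integer P_c is 952 mb.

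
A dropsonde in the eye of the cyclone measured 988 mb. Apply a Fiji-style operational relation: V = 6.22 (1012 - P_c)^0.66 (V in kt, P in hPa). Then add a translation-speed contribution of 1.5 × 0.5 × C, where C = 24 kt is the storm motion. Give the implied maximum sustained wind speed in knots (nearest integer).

ΔP = 1012 − 988 = 24 mb.
24^0.66 ≈ 8.146.
V ≈ 6.22 × 8.146 ≈ 50.7 kt.
Translation term: 1.5 × 0.5 × 24 = 18 kt.
Corrected V ≈ 68.7 kt → 69 kt.

69 kt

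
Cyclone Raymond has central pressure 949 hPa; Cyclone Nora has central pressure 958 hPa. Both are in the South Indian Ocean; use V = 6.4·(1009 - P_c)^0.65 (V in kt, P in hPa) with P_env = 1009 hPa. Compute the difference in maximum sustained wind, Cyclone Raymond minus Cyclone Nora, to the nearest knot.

9 kt

Cyclone Raymond: ΔP = 60; V ≈ 6.4 × 60^0.65 ≈ 91.62 kt.
Cyclone Nora: ΔP = 51; V ≈ 6.4 × 51^0.65 ≈ 82.43 kt.
Difference ≈ 91.62 − 82.43 = 9.19 → 9 kt.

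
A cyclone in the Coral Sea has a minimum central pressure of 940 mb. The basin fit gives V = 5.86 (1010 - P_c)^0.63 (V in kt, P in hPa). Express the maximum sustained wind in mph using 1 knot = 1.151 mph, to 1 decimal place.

98.0 mph

ΔP = 1010 − 940 = 70 mb.
V ≈ 5.86 × 70^0.63 = 5.86 × 14.535 ≈ 85.174 kt.
85.174 × 1.151 ≈ 98.04 mph → 98.0 mph.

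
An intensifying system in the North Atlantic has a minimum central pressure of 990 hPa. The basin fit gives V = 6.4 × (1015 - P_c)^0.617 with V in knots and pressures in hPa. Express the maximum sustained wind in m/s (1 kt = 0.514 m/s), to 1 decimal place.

24.0 m/s

ΔP = 1015 − 990 = 25 hPa.
V ≈ 6.4 × 25^0.617 = 6.4 × 7.287 ≈ 46.635 kt.
46.635 × 0.514 ≈ 23.97 m/s → 24.0 m/s.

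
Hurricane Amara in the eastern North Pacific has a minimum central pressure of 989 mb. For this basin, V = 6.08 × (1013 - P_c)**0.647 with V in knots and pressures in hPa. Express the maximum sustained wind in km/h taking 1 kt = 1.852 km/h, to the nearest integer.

88 km/h

ΔP = 1013 − 989 = 24 mb.
V ≈ 6.08 × 24^0.647 = 6.08 × 7.816 ≈ 47.523 kt.
47.523 × 1.852 ≈ 88.01 km/h → 88 km/h.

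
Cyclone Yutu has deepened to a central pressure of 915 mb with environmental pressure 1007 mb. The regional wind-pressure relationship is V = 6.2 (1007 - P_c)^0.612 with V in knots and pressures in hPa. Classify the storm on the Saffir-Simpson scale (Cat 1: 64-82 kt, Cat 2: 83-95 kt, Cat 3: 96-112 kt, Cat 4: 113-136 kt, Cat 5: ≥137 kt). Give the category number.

3

ΔP = 1007 − 915 = 92 mb.
V ≈ 6.2 × 92^0.612 = 6.2 × 15.92 ≈ 99 kt.
99 kt falls in the Category 3 band.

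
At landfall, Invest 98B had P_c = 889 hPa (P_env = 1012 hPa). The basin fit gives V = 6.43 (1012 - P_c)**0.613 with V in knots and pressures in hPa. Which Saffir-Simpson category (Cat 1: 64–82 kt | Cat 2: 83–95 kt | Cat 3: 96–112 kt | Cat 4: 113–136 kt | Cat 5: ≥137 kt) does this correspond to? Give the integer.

ΔP = 1012 − 889 = 123 hPa.
V ≈ 6.43 × 123^0.613 = 6.43 × 19.10 ≈ 123 kt.
123 kt falls in the Category 4 band.

4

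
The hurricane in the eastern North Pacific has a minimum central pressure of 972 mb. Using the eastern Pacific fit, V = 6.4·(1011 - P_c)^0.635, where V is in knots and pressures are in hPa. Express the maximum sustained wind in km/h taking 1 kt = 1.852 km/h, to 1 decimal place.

121.4 km/h

ΔP = 1011 − 972 = 39 mb.
V ≈ 6.4 × 39^0.635 = 6.4 × 10.241 ≈ 65.540 kt.
65.540 × 1.852 ≈ 121.38 km/h → 121.4 km/h.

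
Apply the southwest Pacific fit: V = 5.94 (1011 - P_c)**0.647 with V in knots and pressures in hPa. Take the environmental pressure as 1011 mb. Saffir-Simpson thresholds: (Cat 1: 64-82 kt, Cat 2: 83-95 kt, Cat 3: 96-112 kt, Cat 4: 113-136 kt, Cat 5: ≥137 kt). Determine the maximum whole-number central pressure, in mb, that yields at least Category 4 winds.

Category 4 begins at V = 113 kt.
Required ΔP = (113/5.94)^(1/0.647) = 19.024^1.546 ≈ 94.90 mb.
P_c ≤ 1011 − 94.90 = 916.10, so the highest integer P_c is 916 mb.

916 mb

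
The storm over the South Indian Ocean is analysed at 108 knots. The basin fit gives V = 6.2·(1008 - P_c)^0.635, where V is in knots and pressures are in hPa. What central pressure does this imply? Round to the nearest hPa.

918 hPa

ΔP = (V / 6.2)^(1/0.635) = (108/6.2)^1.575.
108/6.2 = 17.419; 17.419^1.575 ≈ 90.03 hPa.
P_c = 1008 − 90.03 = 917.97 ≈ 918 hPa.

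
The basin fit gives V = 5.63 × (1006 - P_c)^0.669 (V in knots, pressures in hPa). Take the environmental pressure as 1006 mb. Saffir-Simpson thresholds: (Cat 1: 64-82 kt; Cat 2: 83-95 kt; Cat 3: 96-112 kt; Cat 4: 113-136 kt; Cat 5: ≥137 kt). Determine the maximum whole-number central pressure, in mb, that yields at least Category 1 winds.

Category 1 begins at V = 64 kt.
Required ΔP = (64/5.63)^(1/0.669) = 11.368^1.495 ≈ 37.84 mb.
P_c ≤ 1006 − 37.84 = 968.16, so the highest integer P_c is 968 mb.

968 mb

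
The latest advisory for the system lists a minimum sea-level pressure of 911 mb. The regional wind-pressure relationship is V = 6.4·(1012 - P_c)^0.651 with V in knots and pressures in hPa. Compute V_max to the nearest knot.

129 kt

ΔP = 1012 − 911 = 101 mb.
101^0.651 ≈ 20.175.
V ≈ 6.4 × 20.175 ≈ 129.1 kt.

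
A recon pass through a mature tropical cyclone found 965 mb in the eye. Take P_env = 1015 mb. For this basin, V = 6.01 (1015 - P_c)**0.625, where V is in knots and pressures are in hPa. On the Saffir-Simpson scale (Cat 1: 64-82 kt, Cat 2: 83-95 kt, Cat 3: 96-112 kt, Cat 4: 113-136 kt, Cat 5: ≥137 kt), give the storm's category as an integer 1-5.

1

ΔP = 1015 − 965 = 50 mb.
V ≈ 6.01 × 50^0.625 = 6.01 × 11.53 ≈ 69 kt.
69 kt falls in the Category 1 band.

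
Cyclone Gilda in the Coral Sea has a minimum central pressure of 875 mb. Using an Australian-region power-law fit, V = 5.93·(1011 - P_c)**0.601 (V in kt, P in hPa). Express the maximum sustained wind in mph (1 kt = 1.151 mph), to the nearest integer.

131 mph

ΔP = 1011 − 875 = 136 mb.
V ≈ 5.93 × 136^0.601 = 5.93 × 19.154 ≈ 113.583 kt.
113.583 × 1.151 ≈ 130.73 mph → 131 mph.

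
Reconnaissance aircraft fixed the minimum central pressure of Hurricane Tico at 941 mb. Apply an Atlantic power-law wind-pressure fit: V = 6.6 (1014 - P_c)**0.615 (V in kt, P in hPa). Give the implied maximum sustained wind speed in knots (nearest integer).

92 kt

ΔP = 1014 − 941 = 73 mb.
73^0.615 ≈ 13.994.
V ≈ 6.6 × 13.994 ≈ 92.4 kt.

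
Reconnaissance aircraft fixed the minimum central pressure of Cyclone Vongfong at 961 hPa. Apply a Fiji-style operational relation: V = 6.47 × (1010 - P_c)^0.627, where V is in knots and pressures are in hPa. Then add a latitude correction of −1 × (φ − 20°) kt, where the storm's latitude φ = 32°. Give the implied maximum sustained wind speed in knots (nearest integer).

ΔP = 1010 − 961 = 49 hPa.
49^0.627 ≈ 11.475.
V ≈ 6.47 × 11.475 ≈ 74.2 kt.
Latitude correction: −1 × (32 − 20) = -12 kt.
Corrected V ≈ 62.2 kt → 62 kt.

62 kt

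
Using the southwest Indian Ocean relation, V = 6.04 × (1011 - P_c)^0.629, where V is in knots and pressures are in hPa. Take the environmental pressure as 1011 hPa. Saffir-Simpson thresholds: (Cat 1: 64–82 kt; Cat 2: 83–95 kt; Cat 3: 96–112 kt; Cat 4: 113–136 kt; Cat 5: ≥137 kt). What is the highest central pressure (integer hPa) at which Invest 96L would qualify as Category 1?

Category 1 begins at V = 64 kt.
Required ΔP = (64/6.04)^(1/0.629) = 10.596^1.590 ≈ 42.64 hPa.
P_c ≤ 1011 − 42.64 = 968.36, so the highest integer P_c is 968 hPa.

968 hPa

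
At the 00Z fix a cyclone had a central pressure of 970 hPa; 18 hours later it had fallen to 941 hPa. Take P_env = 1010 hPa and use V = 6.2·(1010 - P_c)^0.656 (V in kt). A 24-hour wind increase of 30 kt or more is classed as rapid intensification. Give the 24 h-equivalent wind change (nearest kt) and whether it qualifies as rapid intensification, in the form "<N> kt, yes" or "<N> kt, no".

V₁: ΔP = 40, V ≈ 6.2 × 40^0.656 ≈ 69.72 kt.
V₂: ΔP = 69, V ≈ 6.2 × 69^0.656 ≈ 99.70 kt.
ΔV over 18 h = 29.98 kt → 24 h equivalent = 29.98 × 24/18 ≈ 39.97 kt.
40 kt ≥ 30 kt ⇒ rapid intensification.

40 kt, yes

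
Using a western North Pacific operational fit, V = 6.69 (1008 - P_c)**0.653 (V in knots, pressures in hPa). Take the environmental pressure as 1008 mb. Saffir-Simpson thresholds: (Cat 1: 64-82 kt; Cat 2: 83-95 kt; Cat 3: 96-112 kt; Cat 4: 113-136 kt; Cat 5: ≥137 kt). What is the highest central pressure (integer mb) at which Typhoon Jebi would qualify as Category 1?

Category 1 begins at V = 64 kt.
Required ΔP = (64/6.69)^(1/0.653) = 9.567^1.531 ≈ 31.76 mb.
P_c ≤ 1008 − 31.76 = 976.24, so the highest integer P_c is 976 mb.

976 mb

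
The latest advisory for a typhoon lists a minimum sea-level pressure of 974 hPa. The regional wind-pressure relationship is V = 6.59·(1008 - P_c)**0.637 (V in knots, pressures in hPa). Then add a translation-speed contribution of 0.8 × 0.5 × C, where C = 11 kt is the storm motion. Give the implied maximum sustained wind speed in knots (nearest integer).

ΔP = 1008 − 974 = 34 hPa.
34^0.637 ≈ 9.453.
V ≈ 6.59 × 9.453 ≈ 62.3 kt.
Translation term: 0.8 × 0.5 × 11 = 4.4 kt.
Corrected V ≈ 66.7 kt → 67 kt.

67 kt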